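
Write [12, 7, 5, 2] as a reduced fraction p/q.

Fold from the inside: start with 2/1.
  5 + 1/2 = 11/2
  7 + 2/11 = 79/11
  12 + 11/79 = 959/79

959/79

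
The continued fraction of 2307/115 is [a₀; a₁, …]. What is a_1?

16

2307 = 20·115 + 7   →  a_0 = 20
115 = 16·7 + 3   →  a_1 = 16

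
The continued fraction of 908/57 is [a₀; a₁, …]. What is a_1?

1

908 = 15·57 + 53   →  a_0 = 15
57 = 1·53 + 4   →  a_1 = 1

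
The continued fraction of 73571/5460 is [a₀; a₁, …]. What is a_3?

73571 = 13·5460 + 2591   →  a_0 = 13
5460 = 2·2591 + 278   →  a_1 = 2
2591 = 9·278 + 89   →  a_2 = 9
278 = 3·89 + 11   →  a_3 = 3

3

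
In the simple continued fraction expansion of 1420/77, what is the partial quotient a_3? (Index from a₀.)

1

1420 = 18·77 + 34   →  a_0 = 18
77 = 2·34 + 9   →  a_1 = 2
34 = 3·9 + 7   →  a_2 = 3
9 = 1·7 + 2   →  a_3 = 1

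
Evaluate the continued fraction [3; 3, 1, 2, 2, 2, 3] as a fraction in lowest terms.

Fold from the inside: start with 3/1.
  2 + 1/3 = 7/3
  2 + 3/7 = 17/7
  2 + 7/17 = 41/17
  1 + 17/41 = 58/41
  3 + 41/58 = 215/58
  3 + 58/215 = 703/215

703/215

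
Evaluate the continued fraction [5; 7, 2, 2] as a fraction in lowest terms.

190/37

Fold from the inside: start with 2/1.
  2 + 1/2 = 5/2
  7 + 2/5 = 37/5
  5 + 5/37 = 190/37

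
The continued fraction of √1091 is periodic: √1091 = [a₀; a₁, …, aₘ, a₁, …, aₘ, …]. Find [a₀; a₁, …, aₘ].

[33; 33, 66]

a₀ = ⌊√1091⌋ = 33.
With m₀=0, d₀=1 and mₖ₊₁ = dₖaₖ − mₖ, dₖ₊₁ = (n − mₖ₊₁²)/dₖ, aₖ₊₁ = ⌊(a₀+mₖ₊₁)/dₖ₊₁⌋:
  k=1: m=33, d=2, a=33
  k=2: m=33, d=1, a=66
d=1 and a=2a₀=66 at k=2, so the next step gives (m, d) = (33, 2) again — its k=1 value — and the period has length 2.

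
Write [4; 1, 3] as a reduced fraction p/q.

19/4

Fold from the inside: start with 3/1.
  1 + 1/3 = 4/3
  4 + 3/4 = 19/4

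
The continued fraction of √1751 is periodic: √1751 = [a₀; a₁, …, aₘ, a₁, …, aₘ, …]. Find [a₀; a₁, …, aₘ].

[41; 1, 5, 2, 4, 2, 5, 1, 82]

a₀ = ⌊√1751⌋ = 41.
With m₀=0, d₀=1 and mₖ₊₁ = dₖaₖ − mₖ, dₖ₊₁ = (n − mₖ₊₁²)/dₖ, aₖ₊₁ = ⌊(a₀+mₖ₊₁)/dₖ₊₁⌋:
  k=1: m=41, d=70, a=1
  k=2: m=29, d=13, a=5
  k=3: m=36, d=35, a=2
  k=4: m=34, d=17, a=4
  k=5: m=34, d=35, a=2
  k=6: m=36, d=13, a=5
  k=7: m=29, d=70, a=1
  k=8: m=41, d=1, a=82
d=1 and a=2a₀=82 at k=8, so the next step gives (m, d) = (41, 70) again — its k=1 value — and the period has length 8.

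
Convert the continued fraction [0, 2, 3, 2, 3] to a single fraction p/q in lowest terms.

24/55

Using pₖ = aₖpₖ₋₁ + pₖ₋₂ and qₖ = aₖqₖ₋₁ + qₖ₋₂:
  k=0: a=0, p=0, q=1
  k=1: a=2, p=1, q=2
  k=2: a=3, p=3, q=7
  k=3: a=2, p=7, q=16
  k=4: a=3, p=24, q=55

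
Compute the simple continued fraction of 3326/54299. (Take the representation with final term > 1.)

[0; 16, 3, 14, 15, 2, 2]

3326 = 0·54299 + 3326
54299 = 16·3326 + 1083
3326 = 3·1083 + 77
1083 = 14·77 + 5
77 = 15·5 + 2
5 = 2·2 + 1
2 = 2·1 + 0  (stop)
So 3326/54299 = [0; 16, 3, 14, 15, 2, 2].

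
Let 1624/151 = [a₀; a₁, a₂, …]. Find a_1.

1

1624 = 10·151 + 114   →  a_0 = 10
151 = 1·114 + 37   →  a_1 = 1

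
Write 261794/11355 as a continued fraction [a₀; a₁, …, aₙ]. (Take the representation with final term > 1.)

261794 = 23·11355 + 629
11355 = 18·629 + 33
629 = 19·33 + 2
33 = 16·2 + 1
2 = 2·1 + 0  (stop)
So 261794/11355 = [23; 18, 19, 16, 2].

[23; 18, 19, 16, 2]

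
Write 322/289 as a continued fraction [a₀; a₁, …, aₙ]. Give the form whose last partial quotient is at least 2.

322 = 1·289 + 33
289 = 8·33 + 25
33 = 1·25 + 8
25 = 3·8 + 1
8 = 8·1 + 0  (stop)
So 322/289 = [1; 8, 1, 3, 8].

[1; 8, 1, 3, 8]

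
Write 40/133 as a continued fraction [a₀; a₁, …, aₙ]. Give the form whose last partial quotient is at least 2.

40 = 0*133 + 40
133 = 3*40 + 13
40 = 3*13 + 1
13 = 13*1 + 0  (stop)
So 40/133 = [0; 3, 3, 13].

[0; 3, 3, 13]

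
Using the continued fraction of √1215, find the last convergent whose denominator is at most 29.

√1215 = [34; 1, 5, 1, 68, …] (period length 4).
Convergents:
  p_0/q_0 = 34/1
  p_1/q_1 = 35/1
  p_2/q_2 = 209/6
  p_3/q_3 = 244/7
  p_4/q_4 = 16801/482
q_3 = 7 ≤ 29 < 482 = q_4, so the answer is 244/7.

244/7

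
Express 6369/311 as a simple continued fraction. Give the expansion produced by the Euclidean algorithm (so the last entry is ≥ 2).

[20; 2, 11, 2, 6]

6369 = 20*311 + 149
311 = 2*149 + 13
149 = 11*13 + 6
13 = 2*6 + 1
6 = 6*1 + 0  (stop)
So 6369/311 = [20; 2, 11, 2, 6].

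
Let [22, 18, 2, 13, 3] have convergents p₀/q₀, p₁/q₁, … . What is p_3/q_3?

11005/499

Using pₖ = aₖpₖ₋₁ + pₖ₋₂, qₖ = aₖqₖ₋₁ + qₖ₋₂ (with p₋₁=1, p₋₂=0, q₋₁=0, q₋₂=1):
  k=0: a=22, p=22, q=1
  k=1: a=18, p=397, q=18
  k=2: a=2, p=816, q=37
  k=3: a=13, p=11005, q=499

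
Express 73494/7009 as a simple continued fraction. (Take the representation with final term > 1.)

[10; 2, 16, 1, 14, 2, 6]

73494 = 10*7009 + 3404
7009 = 2*3404 + 201
3404 = 16*201 + 188
201 = 1*188 + 13
188 = 14*13 + 6
13 = 2*6 + 1
6 = 6*1 + 0  (stop)
So 73494/7009 = [10; 2, 16, 1, 14, 2, 6].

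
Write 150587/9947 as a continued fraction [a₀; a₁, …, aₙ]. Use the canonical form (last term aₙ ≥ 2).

150587 = 15×9947 + 1382
9947 = 7×1382 + 273
1382 = 5×273 + 17
273 = 16×17 + 1
17 = 17×1 + 0  (stop)
So 150587/9947 = [15; 7, 5, 16, 17].

[15; 7, 5, 16, 17]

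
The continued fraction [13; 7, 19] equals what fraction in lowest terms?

1761/134

Using pₖ = aₖpₖ₋₁ + pₖ₋₂ and qₖ = aₖqₖ₋₁ + qₖ₋₂:
  k=0: a=13, p=13, q=1
  k=1: a=7, p=92, q=7
  k=2: a=19, p=1761, q=134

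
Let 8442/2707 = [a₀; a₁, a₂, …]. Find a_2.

2

8442 = 3·2707 + 321   →  a_0 = 3
2707 = 8·321 + 139   →  a_1 = 8
321 = 2·139 + 43   →  a_2 = 2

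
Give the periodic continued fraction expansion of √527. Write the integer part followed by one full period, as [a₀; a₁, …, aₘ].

[22; 1, 21, 1, 44]

a₀ = ⌊√527⌋ = 22.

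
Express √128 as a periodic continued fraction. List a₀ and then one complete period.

[11; 3, 5, 3, 22]

a₀ = ⌊√128⌋ = 11.
With m₀=0, d₀=1 and mₖ₊₁ = dₖaₖ − mₖ, dₖ₊₁ = (n − mₖ₊₁²)/dₖ, aₖ₊₁ = ⌊(a₀+mₖ₊₁)/dₖ₊₁⌋:
  k=1: m=11, d=7, a=3
  k=2: m=10, d=4, a=5
  k=3: m=10, d=7, a=3
  k=4: m=11, d=1, a=22
d=1 and a=2a₀=22 at k=4, so the next step gives (m, d) = (11, 7) again — its k=1 value — and the period has length 4.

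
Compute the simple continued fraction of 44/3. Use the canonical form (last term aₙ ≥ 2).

44 = 14×3 + 2
3 = 1×2 + 1
2 = 2×1 + 0  (stop)
So 44/3 = [14; 1, 2].

[14; 1, 2]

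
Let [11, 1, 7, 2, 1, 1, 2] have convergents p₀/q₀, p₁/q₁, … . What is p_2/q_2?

Using pₖ = aₖpₖ₋₁ + pₖ₋₂, qₖ = aₖqₖ₋₁ + qₖ₋₂ (with p₋₁=1, p₋₂=0, q₋₁=0, q₋₂=1):
  k=0: a=11, p=11, q=1
  k=1: a=1, p=12, q=1
  k=2: a=7, p=95, q=8

95/8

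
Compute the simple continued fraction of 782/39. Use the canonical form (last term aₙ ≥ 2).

782 = 20*39 + 2
39 = 19*2 + 1
2 = 2*1 + 0  (stop)
So 782/39 = [20; 19, 2].

[20; 19, 2]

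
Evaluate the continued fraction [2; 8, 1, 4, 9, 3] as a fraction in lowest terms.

Using pₖ = aₖpₖ₋₁ + pₖ₋₂ and qₖ = aₖqₖ₋₁ + qₖ₋₂:
  k=0: a=2, p=2, q=1
  k=1: a=8, p=17, q=8
  k=2: a=1, p=19, q=9
  k=3: a=4, p=93, q=44
  k=4: a=9, p=856, q=405
  k=5: a=3, p=2661, q=1259

2661/1259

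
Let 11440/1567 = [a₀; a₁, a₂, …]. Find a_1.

3

11440 = 7·1567 + 471   →  a_0 = 7
1567 = 3·471 + 154   →  a_1 = 3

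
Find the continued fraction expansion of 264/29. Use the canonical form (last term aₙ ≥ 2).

264 = 9*29 + 3
29 = 9*3 + 2
3 = 1*2 + 1
2 = 2*1 + 0  (stop)
So 264/29 = [9; 9, 1, 2].

[9; 9, 1, 2]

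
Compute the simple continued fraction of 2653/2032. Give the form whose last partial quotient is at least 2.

[1; 3, 3, 1, 2, 13, 1, 3]

2653 = 1*2032 + 621
2032 = 3*621 + 169
621 = 3*169 + 114
169 = 1*114 + 55
114 = 2*55 + 4
55 = 13*4 + 3
4 = 1*3 + 1
3 = 3*1 + 0  (stop)
So 2653/2032 = [1; 3, 3, 1, 2, 13, 1, 3].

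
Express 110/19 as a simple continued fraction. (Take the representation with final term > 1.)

110 = 5×19 + 15
19 = 1×15 + 4
15 = 3×4 + 3
4 = 1×3 + 1
3 = 3×1 + 0  (stop)
So 110/19 = [5; 1, 3, 1, 3].

[5; 1, 3, 1, 3]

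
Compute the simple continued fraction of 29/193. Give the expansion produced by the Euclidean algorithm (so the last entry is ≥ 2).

[0; 6, 1, 1, 1, 9]

29 = 0·193 + 29
193 = 6·29 + 19
29 = 1·19 + 10
19 = 1·10 + 9
10 = 1·9 + 1
9 = 9·1 + 0  (stop)
So 29/193 = [0; 6, 1, 1, 1, 9].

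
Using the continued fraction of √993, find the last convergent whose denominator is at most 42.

1292/41

√993 = [31; 1, 1, 20, 1, 1, 62, …] (period length 6).
Convergents:
  p_0/q_0 = 31/1
  p_1/q_1 = 32/1
  p_2/q_2 = 63/2
  p_3/q_3 = 1292/41
  p_4/q_4 = 1355/43
q_3 = 41 ≤ 42 < 43 = q_4, so the answer is 1292/41.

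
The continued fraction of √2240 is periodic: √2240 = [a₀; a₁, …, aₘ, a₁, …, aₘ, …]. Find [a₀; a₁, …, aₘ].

[47; 3, 23, 3, 94]

a₀ = ⌊√2240⌋ = 47.
With m₀=0, d₀=1 and mₖ₊₁ = dₖaₖ − mₖ, dₖ₊₁ = (n − mₖ₊₁²)/dₖ, aₖ₊₁ = ⌊(a₀+mₖ₊₁)/dₖ₊₁⌋:
  k=1: m=47, d=31, a=3
  k=2: m=46, d=4, a=23
  k=3: m=46, d=31, a=3
  k=4: m=47, d=1, a=94
d=1 and a=2a₀=94 at k=4, so the next step gives (m, d) = (47, 31) again — its k=1 value — and the period has length 4.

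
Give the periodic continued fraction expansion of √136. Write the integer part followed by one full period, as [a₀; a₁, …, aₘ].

[11; 1, 1, 1, 22]

a₀ = ⌊√136⌋ = 11.
With m₀=0, d₀=1 and mₖ₊₁ = dₖaₖ − mₖ, dₖ₊₁ = (n − mₖ₊₁²)/dₖ, aₖ₊₁ = ⌊(a₀+mₖ₊₁)/dₖ₊₁⌋:
  k=1: m=11, d=15, a=1
  k=2: m=4, d=8, a=1
  k=3: m=4, d=15, a=1
  k=4: m=11, d=1, a=22
d=1 and a=2a₀=22 at k=4, so the next step gives (m, d) = (11, 15) again — its k=1 value — and the period has length 4.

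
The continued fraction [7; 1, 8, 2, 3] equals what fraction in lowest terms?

521/66

Using pₖ = aₖpₖ₋₁ + pₖ₋₂ and qₖ = aₖqₖ₋₁ + qₖ₋₂:
  k=0: a=7, p=7, q=1
  k=1: a=1, p=8, q=1
  k=2: a=8, p=71, q=9
  k=3: a=2, p=150, q=19
  k=4: a=3, p=521, q=66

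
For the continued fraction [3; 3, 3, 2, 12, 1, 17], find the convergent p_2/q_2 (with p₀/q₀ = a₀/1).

33/10

Using pₖ = aₖpₖ₋₁ + pₖ₋₂, qₖ = aₖqₖ₋₁ + qₖ₋₂ (with p₋₁=1, p₋₂=0, q₋₁=0, q₋₂=1):
  k=0: a=3, p=3, q=1
  k=1: a=3, p=10, q=3
  k=2: a=3, p=33, q=10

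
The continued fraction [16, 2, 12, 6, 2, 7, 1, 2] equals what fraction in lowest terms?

132221/8023

Using pₖ = aₖpₖ₋₁ + pₖ₋₂ and qₖ = aₖqₖ₋₁ + qₖ₋₂:
  k=0: a=16, p=16, q=1
  k=1: a=2, p=33, q=2
  k=2: a=12, p=412, q=25
  k=3: a=6, p=2505, q=152
  k=4: a=2, p=5422, q=329
  k=5: a=7, p=40459, q=2455
  k=6: a=1, p=45881, q=2784
  k=7: a=2, p=132221, q=8023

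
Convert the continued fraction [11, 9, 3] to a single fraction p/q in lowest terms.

311/28

Fold from the inside: start with 3/1.
  9 + 1/3 = 28/3
  11 + 3/28 = 311/28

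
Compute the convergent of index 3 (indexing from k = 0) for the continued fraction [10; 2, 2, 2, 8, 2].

125/12

Using pₖ = aₖpₖ₋₁ + pₖ₋₂, qₖ = aₖqₖ₋₁ + qₖ₋₂ (with p₋₁=1, p₋₂=0, q₋₁=0, q₋₂=1):
  k=0: a=10, p=10, q=1
  k=1: a=2, p=21, q=2
  k=2: a=2, p=52, q=5
  k=3: a=2, p=125, q=12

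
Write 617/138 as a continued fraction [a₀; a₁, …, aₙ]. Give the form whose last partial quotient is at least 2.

[4; 2, 8, 8]

617 = 4×138 + 65
138 = 2×65 + 8
65 = 8×8 + 1
8 = 8×1 + 0  (stop)
So 617/138 = [4; 2, 8, 8].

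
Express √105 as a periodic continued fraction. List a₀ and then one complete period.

[10; 4, 20]

a₀ = ⌊√105⌋ = 10.
With m₀=0, d₀=1 and mₖ₊₁ = dₖaₖ − mₖ, dₖ₊₁ = (n − mₖ₊₁²)/dₖ, aₖ₊₁ = ⌊(a₀+mₖ₊₁)/dₖ₊₁⌋:
  k=1: m=10, d=5, a=4
  k=2: m=10, d=1, a=20
d=1 and a=2a₀=20 at k=2, so the next step gives (m, d) = (10, 5) again — its k=1 value — and the period has length 2.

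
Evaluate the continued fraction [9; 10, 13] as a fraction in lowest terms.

Fold from the inside: start with 13/1.
  10 + 1/13 = 131/13
  9 + 13/131 = 1192/131

1192/131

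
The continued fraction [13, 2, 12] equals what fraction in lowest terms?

337/25

Using pₖ = aₖpₖ₋₁ + pₖ₋₂ and qₖ = aₖqₖ₋₁ + qₖ₋₂:
  k=0: a=13, p=13, q=1
  k=1: a=2, p=27, q=2
  k=2: a=12, p=337, q=25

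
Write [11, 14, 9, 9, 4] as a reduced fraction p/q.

52642/4755

Fold from the inside: start with 4/1.
  9 + 1/4 = 37/4
  9 + 4/37 = 337/37
  14 + 37/337 = 4755/337
  11 + 337/4755 = 52642/4755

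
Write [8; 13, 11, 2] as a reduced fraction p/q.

2431/301

Using pₖ = aₖpₖ₋₁ + pₖ₋₂ and qₖ = aₖqₖ₋₁ + qₖ₋₂:
  k=0: a=8, p=8, q=1
  k=1: a=13, p=105, q=13
  k=2: a=11, p=1163, q=144
  k=3: a=2, p=2431, q=301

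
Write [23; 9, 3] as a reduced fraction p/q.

Fold from the inside: start with 3/1.
  9 + 1/3 = 28/3
  23 + 3/28 = 647/28

647/28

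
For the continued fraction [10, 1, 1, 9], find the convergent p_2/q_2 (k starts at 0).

21/2

Using pₖ = aₖpₖ₋₁ + pₖ₋₂, qₖ = aₖqₖ₋₁ + qₖ₋₂ (with p₋₁=1, p₋₂=0, q₋₁=0, q₋₂=1):
  k=0: a=10, p=10, q=1
  k=1: a=1, p=11, q=1
  k=2: a=1, p=21, q=2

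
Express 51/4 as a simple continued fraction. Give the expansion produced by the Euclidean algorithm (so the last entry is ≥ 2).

[12; 1, 3]

51 = 12·4 + 3
4 = 1·3 + 1
3 = 3·1 + 0  (stop)
So 51/4 = [12; 1, 3].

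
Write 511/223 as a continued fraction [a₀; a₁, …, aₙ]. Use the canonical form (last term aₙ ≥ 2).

511 = 2·223 + 65
223 = 3·65 + 28
65 = 2·28 + 9
28 = 3·9 + 1
9 = 9·1 + 0  (stop)
So 511/223 = [2; 3, 2, 3, 9].

[2; 3, 2, 3, 9]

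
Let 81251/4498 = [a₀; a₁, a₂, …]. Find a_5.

81251 = 18·4498 + 287   →  a_0 = 18
4498 = 15·287 + 193   →  a_1 = 15
287 = 1·193 + 94   →  a_2 = 1
193 = 2·94 + 5   →  a_3 = 2
94 = 18·5 + 4   →  a_4 = 18
5 = 1·4 + 1   →  a_5 = 1

1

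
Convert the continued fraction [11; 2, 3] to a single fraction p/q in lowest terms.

80/7

Using pₖ = aₖpₖ₋₁ + pₖ₋₂ and qₖ = aₖqₖ₋₁ + qₖ₋₂:
  k=0: a=11, p=11, q=1
  k=1: a=2, p=23, q=2
  k=2: a=3, p=80, q=7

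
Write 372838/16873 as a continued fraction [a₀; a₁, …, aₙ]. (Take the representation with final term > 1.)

[22; 10, 2, 1, 19, 2, 13]

372838 = 22*16873 + 1632
16873 = 10*1632 + 553
1632 = 2*553 + 526
553 = 1*526 + 27
526 = 19*27 + 13
27 = 2*13 + 1
13 = 13*1 + 0  (stop)
So 372838/16873 = [22; 10, 2, 1, 19, 2, 13].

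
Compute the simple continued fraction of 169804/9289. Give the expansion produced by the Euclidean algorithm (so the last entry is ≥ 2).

169804 = 18*9289 + 2602
9289 = 3*2602 + 1483
2602 = 1*1483 + 1119
1483 = 1*1119 + 364
1119 = 3*364 + 27
364 = 13*27 + 13
27 = 2*13 + 1
13 = 13*1 + 0  (stop)
So 169804/9289 = [18; 3, 1, 1, 3, 13, 2, 13].

[18; 3, 1, 1, 3, 13, 2, 13]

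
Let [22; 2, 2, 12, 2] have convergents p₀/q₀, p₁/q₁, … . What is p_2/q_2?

112/5

Using pₖ = aₖpₖ₋₁ + pₖ₋₂, qₖ = aₖqₖ₋₁ + qₖ₋₂ (with p₋₁=1, p₋₂=0, q₋₁=0, q₋₂=1):
  k=0: a=22, p=22, q=1
  k=1: a=2, p=45, q=2
  k=2: a=2, p=112, q=5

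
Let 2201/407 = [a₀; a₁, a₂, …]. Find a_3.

2201 = 5·407 + 166   →  a_0 = 5
407 = 2·166 + 75   →  a_1 = 2
166 = 2·75 + 16   →  a_2 = 2
75 = 4·16 + 11   →  a_3 = 4

4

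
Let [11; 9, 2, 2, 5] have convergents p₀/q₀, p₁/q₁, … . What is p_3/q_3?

522/47

Using pₖ = aₖpₖ₋₁ + pₖ₋₂, qₖ = aₖqₖ₋₁ + qₖ₋₂ (with p₋₁=1, p₋₂=0, q₋₁=0, q₋₂=1):
  k=0: a=11, p=11, q=1
  k=1: a=9, p=100, q=9
  k=2: a=2, p=211, q=19
  k=3: a=2, p=522, q=47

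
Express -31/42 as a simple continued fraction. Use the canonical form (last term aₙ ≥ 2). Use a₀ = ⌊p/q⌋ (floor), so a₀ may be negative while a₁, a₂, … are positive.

[-1; 3, 1, 4, 2]

-31 = -1·42 + 11
42 = 3·11 + 9
11 = 1·9 + 2
9 = 4·2 + 1
2 = 2·1 + 0  (stop)
So -31/42 = [-1; 3, 1, 4, 2].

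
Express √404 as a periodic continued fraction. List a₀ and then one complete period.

a₀ = ⌊√404⌋ = 20.
With m₀=0, d₀=1 and mₖ₊₁ = dₖaₖ − mₖ, dₖ₊₁ = (n − mₖ₊₁²)/dₖ, aₖ₊₁ = ⌊(a₀+mₖ₊₁)/dₖ₊₁⌋:
  k=1: m=20, d=4, a=10
  k=2: m=20, d=1, a=40
d=1 and a=2a₀=40 at k=2, so the next step gives (m, d) = (20, 4) again — its k=1 value — and the period has length 2.

[20; 10, 40]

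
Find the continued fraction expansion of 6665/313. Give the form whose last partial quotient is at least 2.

[21; 3, 2, 2, 18]

6665 = 21×313 + 92
313 = 3×92 + 37
92 = 2×37 + 18
37 = 2×18 + 1
18 = 18×1 + 0  (stop)
So 6665/313 = [21; 3, 2, 2, 18].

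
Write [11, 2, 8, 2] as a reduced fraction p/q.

413/36

Using pₖ = aₖpₖ₋₁ + pₖ₋₂ and qₖ = aₖqₖ₋₁ + qₖ₋₂:
  k=0: a=11, p=11, q=1
  k=1: a=2, p=23, q=2
  k=2: a=8, p=195, q=17
  k=3: a=2, p=413, q=36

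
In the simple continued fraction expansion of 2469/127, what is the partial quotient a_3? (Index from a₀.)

1

2469 = 19·127 + 56   →  a_0 = 19
127 = 2·56 + 15   →  a_1 = 2
56 = 3·15 + 11   →  a_2 = 3
15 = 1·11 + 4   →  a_3 = 1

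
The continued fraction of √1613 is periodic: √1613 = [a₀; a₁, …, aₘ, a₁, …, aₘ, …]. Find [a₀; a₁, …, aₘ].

a₀ = ⌊√1613⌋ = 40.
With m₀=0, d₀=1 and mₖ₊₁ = dₖaₖ − mₖ, dₖ₊₁ = (n − mₖ₊₁²)/dₖ, aₖ₊₁ = ⌊(a₀+mₖ₊₁)/dₖ₊₁⌋:
  k=1: m=40, d=13, a=6
  k=2: m=38, d=13, a=6
  k=3: m=40, d=1, a=80
d=1 and a=2a₀=80 at k=3, so the next step gives (m, d) = (40, 13) again — its k=1 value — and the period has length 3.

[40; 6, 6, 80]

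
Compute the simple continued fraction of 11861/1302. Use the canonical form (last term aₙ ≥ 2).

[9; 9, 9, 1, 1, 7]

11861 = 9×1302 + 143
1302 = 9×143 + 15
143 = 9×15 + 8
15 = 1×8 + 7
8 = 1×7 + 1
7 = 7×1 + 0  (stop)
So 11861/1302 = [9; 9, 9, 1, 1, 7].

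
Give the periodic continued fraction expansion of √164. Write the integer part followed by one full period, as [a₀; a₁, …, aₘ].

[12; 1, 4, 6, 4, 1, 24]

a₀ = ⌊√164⌋ = 12.
With m₀=0, d₀=1 and mₖ₊₁ = dₖaₖ − mₖ, dₖ₊₁ = (n − mₖ₊₁²)/dₖ, aₖ₊₁ = ⌊(a₀+mₖ₊₁)/dₖ₊₁⌋:
  k=1: m=12, d=20, a=1
  k=2: m=8, d=5, a=4
  k=3: m=12, d=4, a=6
  k=4: m=12, d=5, a=4
  k=5: m=8, d=20, a=1
  k=6: m=12, d=1, a=24
d=1 and a=2a₀=24 at k=6, so the next step gives (m, d) = (12, 20) again — its k=1 value — and the period has length 6.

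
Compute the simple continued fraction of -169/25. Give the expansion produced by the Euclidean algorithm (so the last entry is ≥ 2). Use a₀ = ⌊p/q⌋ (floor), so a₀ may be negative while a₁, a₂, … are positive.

-169 = -7×25 + 6
25 = 4×6 + 1
6 = 6×1 + 0  (stop)
So -169/25 = [-7; 4, 6].

[-7; 4, 6]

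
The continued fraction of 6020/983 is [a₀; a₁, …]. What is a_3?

6020 = 6·983 + 122   →  a_0 = 6
983 = 8·122 + 7   →  a_1 = 8
122 = 17·7 + 3   →  a_2 = 17
7 = 2·3 + 1   →  a_3 = 2

2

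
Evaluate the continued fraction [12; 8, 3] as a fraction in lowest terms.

303/25

Fold from the inside: start with 3/1.
  8 + 1/3 = 25/3
  12 + 3/25 = 303/25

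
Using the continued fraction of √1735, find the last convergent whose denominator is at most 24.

√1735 = [41; 1, 1, 1, 7, 1, 1, 1, 82, …] (period length 8).
Convergents:
  p_0/q_0 = 41/1
  p_1/q_1 = 42/1
  p_2/q_2 = 83/2
  p_3/q_3 = 125/3
  p_4/q_4 = 958/23
  p_5/q_5 = 1083/26
q_4 = 23 ≤ 24 < 26 = q_5, so the answer is 958/23.

958/23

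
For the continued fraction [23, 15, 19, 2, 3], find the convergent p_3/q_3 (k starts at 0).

Using pₖ = aₖpₖ₋₁ + pₖ₋₂, qₖ = aₖqₖ₋₁ + qₖ₋₂ (with p₋₁=1, p₋₂=0, q₋₁=0, q₋₂=1):
  k=0: a=23, p=23, q=1
  k=1: a=15, p=346, q=15
  k=2: a=19, p=6597, q=286
  k=3: a=2, p=13540, q=587

13540/587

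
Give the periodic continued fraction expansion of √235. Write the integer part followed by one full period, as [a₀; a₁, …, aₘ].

[15; 3, 30]

a₀ = ⌊√235⌋ = 15.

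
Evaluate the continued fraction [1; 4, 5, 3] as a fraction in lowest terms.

83/67

Fold from the inside: start with 3/1.
  5 + 1/3 = 16/3
  4 + 3/16 = 67/16
  1 + 16/67 = 83/67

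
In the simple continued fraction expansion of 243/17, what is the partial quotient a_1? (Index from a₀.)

3

243 = 14·17 + 5   →  a_0 = 14
17 = 3·5 + 2   →  a_1 = 3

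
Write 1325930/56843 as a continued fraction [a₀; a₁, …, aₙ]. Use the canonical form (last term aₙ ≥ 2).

[23; 3, 15, 5, 16, 15]

1325930 = 23×56843 + 18541
56843 = 3×18541 + 1220
18541 = 15×1220 + 241
1220 = 5×241 + 15
241 = 16×15 + 1
15 = 15×1 + 0  (stop)
So 1325930/56843 = [23; 3, 15, 5, 16, 15].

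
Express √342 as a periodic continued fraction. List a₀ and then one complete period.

a₀ = ⌊√342⌋ = 18.
With m₀=0, d₀=1 and mₖ₊₁ = dₖaₖ − mₖ, dₖ₊₁ = (n − mₖ₊₁²)/dₖ, aₖ₊₁ = ⌊(a₀+mₖ₊₁)/dₖ₊₁⌋:
  k=1: m=18, d=18, a=2
  k=2: m=18, d=1, a=36
d=1 and a=2a₀=36 at k=2, so the next step gives (m, d) = (18, 18) again — its k=1 value — and the period has length 2.

[18; 2, 36]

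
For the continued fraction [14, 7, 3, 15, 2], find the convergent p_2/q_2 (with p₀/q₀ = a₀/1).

Using pₖ = aₖpₖ₋₁ + pₖ₋₂, qₖ = aₖqₖ₋₁ + qₖ₋₂ (with p₋₁=1, p₋₂=0, q₋₁=0, q₋₂=1):
  k=0: a=14, p=14, q=1
  k=1: a=7, p=99, q=7
  k=2: a=3, p=311, q=22

311/22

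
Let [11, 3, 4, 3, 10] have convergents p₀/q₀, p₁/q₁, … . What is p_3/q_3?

Using pₖ = aₖpₖ₋₁ + pₖ₋₂, qₖ = aₖqₖ₋₁ + qₖ₋₂ (with p₋₁=1, p₋₂=0, q₋₁=0, q₋₂=1):
  k=0: a=11, p=11, q=1
  k=1: a=3, p=34, q=3
  k=2: a=4, p=147, q=13
  k=3: a=3, p=475, q=42

475/42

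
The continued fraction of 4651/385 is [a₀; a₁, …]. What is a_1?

4651 = 12·385 + 31   →  a_0 = 12
385 = 12·31 + 13   →  a_1 = 12

12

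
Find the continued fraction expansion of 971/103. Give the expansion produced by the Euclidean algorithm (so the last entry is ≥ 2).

[9; 2, 2, 1, 14]

971 = 9×103 + 44
103 = 2×44 + 15
44 = 2×15 + 14
15 = 1×14 + 1
14 = 14×1 + 0  (stop)
So 971/103 = [9; 2, 2, 1, 14].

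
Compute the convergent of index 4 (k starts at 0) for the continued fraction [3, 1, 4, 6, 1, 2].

137/36

Using pₖ = aₖpₖ₋₁ + pₖ₋₂, qₖ = aₖqₖ₋₁ + qₖ₋₂ (with p₋₁=1, p₋₂=0, q₋₁=0, q₋₂=1):
  k=0: a=3, p=3, q=1
  k=1: a=1, p=4, q=1
  k=2: a=4, p=19, q=5
  k=3: a=6, p=118, q=31
  k=4: a=1, p=137, q=36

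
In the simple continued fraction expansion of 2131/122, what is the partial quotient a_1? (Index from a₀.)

2131 = 17·122 + 57   →  a_0 = 17
122 = 2·57 + 8   →  a_1 = 2

2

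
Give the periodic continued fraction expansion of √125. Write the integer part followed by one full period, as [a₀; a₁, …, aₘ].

[11; 5, 1, 1, 5, 22]

a₀ = ⌊√125⌋ = 11.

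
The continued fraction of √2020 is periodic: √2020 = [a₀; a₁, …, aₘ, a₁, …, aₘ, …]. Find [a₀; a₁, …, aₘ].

[44; 1, 16, 1, 88]

a₀ = ⌊√2020⌋ = 44.
With m₀=0, d₀=1 and mₖ₊₁ = dₖaₖ − mₖ, dₖ₊₁ = (n − mₖ₊₁²)/dₖ, aₖ₊₁ = ⌊(a₀+mₖ₊₁)/dₖ₊₁⌋:
  k=1: m=44, d=84, a=1
  k=2: m=40, d=5, a=16
  k=3: m=40, d=84, a=1
  k=4: m=44, d=1, a=88
d=1 and a=2a₀=88 at k=4, so the next step gives (m, d) = (44, 84) again — its k=1 value — and the period has length 4.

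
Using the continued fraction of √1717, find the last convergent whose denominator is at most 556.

√1717 = [41; 2, 3, 2, 4, 2, 3, 2, 82, …] (period length 8).
Convergents:
  p_0/q_0 = 41/1
  p_1/q_1 = 83/2
  p_2/q_2 = 290/7
  p_3/q_3 = 663/16
  p_4/q_4 = 2942/71
  p_5/q_5 = 6547/158
  p_6/q_6 = 22583/545
  p_7/q_7 = 51713/1248
q_6 = 545 ≤ 556 < 1248 = q_7, so the answer is 22583/545.

22583/545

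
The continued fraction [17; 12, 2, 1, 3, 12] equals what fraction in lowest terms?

28508/1669

Fold from the inside: start with 12/1.
  3 + 1/12 = 37/12
  1 + 12/37 = 49/37
  2 + 37/49 = 135/49
  12 + 49/135 = 1669/135
  17 + 135/1669 = 28508/1669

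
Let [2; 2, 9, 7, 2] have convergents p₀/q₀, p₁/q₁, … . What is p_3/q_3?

Using pₖ = aₖpₖ₋₁ + pₖ₋₂, qₖ = aₖqₖ₋₁ + qₖ₋₂ (with p₋₁=1, p₋₂=0, q₋₁=0, q₋₂=1):
  k=0: a=2, p=2, q=1
  k=1: a=2, p=5, q=2
  k=2: a=9, p=47, q=19
  k=3: a=7, p=334, q=135

334/135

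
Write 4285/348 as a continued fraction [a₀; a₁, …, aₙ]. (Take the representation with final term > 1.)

4285 = 12*348 + 109
348 = 3*109 + 21
109 = 5*21 + 4
21 = 5*4 + 1
4 = 4*1 + 0  (stop)
So 4285/348 = [12; 3, 5, 5, 4].

[12; 3, 5, 5, 4]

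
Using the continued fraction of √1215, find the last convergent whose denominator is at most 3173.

102026/2927

√1215 = [34; 1, 5, 1, 68, …] (period length 4).
Convergents:
  p_0/q_0 = 34/1
  p_1/q_1 = 35/1
  p_2/q_2 = 209/6
  p_3/q_3 = 244/7
  p_4/q_4 = 16801/482
  p_5/q_5 = 17045/489
  p_6/q_6 = 102026/2927
  p_7/q_7 = 119071/3416
q_6 = 2927 ≤ 3173 < 3416 = q_7, so the answer is 102026/2927.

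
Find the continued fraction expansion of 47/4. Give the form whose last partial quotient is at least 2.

[11; 1, 3]

47 = 11*4 + 3
4 = 1*3 + 1
3 = 3*1 + 0  (stop)
So 47/4 = [11; 1, 3].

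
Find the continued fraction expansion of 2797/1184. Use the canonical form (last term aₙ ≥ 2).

[2; 2, 1, 3, 6, 17]

2797 = 2·1184 + 429
1184 = 2·429 + 326
429 = 1·326 + 103
326 = 3·103 + 17
103 = 6·17 + 1
17 = 17·1 + 0  (stop)
So 2797/1184 = [2; 2, 1, 3, 6, 17].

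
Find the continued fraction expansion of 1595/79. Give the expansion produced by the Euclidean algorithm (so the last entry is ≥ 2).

1595 = 20×79 + 15
79 = 5×15 + 4
15 = 3×4 + 3
4 = 1×3 + 1
3 = 3×1 + 0  (stop)
So 1595/79 = [20; 5, 3, 1, 3].

[20; 5, 3, 1, 3]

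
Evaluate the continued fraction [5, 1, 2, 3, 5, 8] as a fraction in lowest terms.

2473/434

Fold from the inside: start with 8/1.
  5 + 1/8 = 41/8
  3 + 8/41 = 131/41
  2 + 41/131 = 303/131
  1 + 131/303 = 434/303
  5 + 303/434 = 2473/434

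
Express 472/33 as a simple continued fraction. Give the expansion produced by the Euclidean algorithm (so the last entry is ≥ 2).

[14; 3, 3, 3]

472 = 14·33 + 10
33 = 3·10 + 3
10 = 3·3 + 1
3 = 3·1 + 0  (stop)
So 472/33 = [14; 3, 3, 3].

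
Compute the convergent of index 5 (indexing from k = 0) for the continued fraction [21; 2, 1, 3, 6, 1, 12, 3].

1709/80

Using pₖ = aₖpₖ₋₁ + pₖ₋₂, qₖ = aₖqₖ₋₁ + qₖ₋₂ (with p₋₁=1, p₋₂=0, q₋₁=0, q₋₂=1):
  k=0: a=21, p=21, q=1
  k=1: a=2, p=43, q=2
  k=2: a=1, p=64, q=3
  k=3: a=3, p=235, q=11
  k=4: a=6, p=1474, q=69
  k=5: a=1, p=1709, q=80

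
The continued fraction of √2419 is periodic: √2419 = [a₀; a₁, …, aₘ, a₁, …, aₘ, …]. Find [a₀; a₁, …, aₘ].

[49; 5, 2, 5, 98]

a₀ = ⌊√2419⌋ = 49.
With m₀=0, d₀=1 and mₖ₊₁ = dₖaₖ − mₖ, dₖ₊₁ = (n − mₖ₊₁²)/dₖ, aₖ₊₁ = ⌊(a₀+mₖ₊₁)/dₖ₊₁⌋:
  k=1: m=49, d=18, a=5
  k=2: m=41, d=41, a=2
  k=3: m=41, d=18, a=5
  k=4: m=49, d=1, a=98
d=1 and a=2a₀=98 at k=4, so the next step gives (m, d) = (49, 18) again — its k=1 value — and the period has length 4.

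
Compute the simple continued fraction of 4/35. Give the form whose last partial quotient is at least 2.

4 = 0*35 + 4
35 = 8*4 + 3
4 = 1*3 + 1
3 = 3*1 + 0  (stop)
So 4/35 = [0; 8, 1, 3].

[0; 8, 1, 3]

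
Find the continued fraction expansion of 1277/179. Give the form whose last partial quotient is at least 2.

[7; 7, 2, 5, 2]

1277 = 7×179 + 24
179 = 7×24 + 11
24 = 2×11 + 2
11 = 5×2 + 1
2 = 2×1 + 0  (stop)
So 1277/179 = [7; 7, 2, 5, 2].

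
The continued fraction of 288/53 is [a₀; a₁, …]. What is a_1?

2

288 = 5·53 + 23   →  a_0 = 5
53 = 2·23 + 7   →  a_1 = 2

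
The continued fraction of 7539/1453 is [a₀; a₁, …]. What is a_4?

3

7539 = 5·1453 + 274   →  a_0 = 5
1453 = 5·274 + 83   →  a_1 = 5
274 = 3·83 + 25   →  a_2 = 3
83 = 3·25 + 8   →  a_3 = 3
25 = 3·8 + 1   →  a_4 = 3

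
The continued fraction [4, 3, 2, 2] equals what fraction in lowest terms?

73/17

Fold from the inside: start with 2/1.
  2 + 1/2 = 5/2
  3 + 2/5 = 17/5
  4 + 5/17 = 73/17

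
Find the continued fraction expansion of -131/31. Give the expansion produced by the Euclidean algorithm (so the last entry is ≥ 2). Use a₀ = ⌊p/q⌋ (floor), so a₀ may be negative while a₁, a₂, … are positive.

-131 = -5*31 + 24
31 = 1*24 + 7
24 = 3*7 + 3
7 = 2*3 + 1
3 = 3*1 + 0  (stop)
So -131/31 = [-5; 1, 3, 2, 3].

[-5; 1, 3, 2, 3]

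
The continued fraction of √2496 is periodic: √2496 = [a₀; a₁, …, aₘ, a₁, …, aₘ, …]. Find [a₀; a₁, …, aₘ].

[49; 1, 23, 1, 98]

a₀ = ⌊√2496⌋ = 49.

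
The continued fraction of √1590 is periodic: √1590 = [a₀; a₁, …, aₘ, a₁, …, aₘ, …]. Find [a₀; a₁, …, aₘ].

a₀ = ⌊√1590⌋ = 39.

[39; 1, 6, 1, 78]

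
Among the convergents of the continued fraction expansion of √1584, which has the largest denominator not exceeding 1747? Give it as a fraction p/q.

63321/1591

√1584 = [39; 1, 3, 1, 78, …] (period length 4).
Convergents:
  p_0/q_0 = 39/1
  p_1/q_1 = 40/1
  p_2/q_2 = 159/4
  p_3/q_3 = 199/5
  p_4/q_4 = 15681/394
  p_5/q_5 = 15880/399
  p_6/q_6 = 63321/1591
  p_7/q_7 = 79201/1990
q_6 = 1591 ≤ 1747 < 1990 = q_7, so the answer is 63321/1591.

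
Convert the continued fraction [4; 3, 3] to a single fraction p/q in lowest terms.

43/10

Using pₖ = aₖpₖ₋₁ + pₖ₋₂ and qₖ = aₖqₖ₋₁ + qₖ₋₂:
  k=0: a=4, p=4, q=1
  k=1: a=3, p=13, q=3
  k=2: a=3, p=43, q=10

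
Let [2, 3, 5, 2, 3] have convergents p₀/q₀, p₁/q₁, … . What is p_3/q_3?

Using pₖ = aₖpₖ₋₁ + pₖ₋₂, qₖ = aₖqₖ₋₁ + qₖ₋₂ (with p₋₁=1, p₋₂=0, q₋₁=0, q₋₂=1):
  k=0: a=2, p=2, q=1
  k=1: a=3, p=7, q=3
  k=2: a=5, p=37, q=16
  k=3: a=2, p=81, q=35

81/35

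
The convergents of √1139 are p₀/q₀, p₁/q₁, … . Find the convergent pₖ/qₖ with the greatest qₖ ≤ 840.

√1139 = [33; 1, 2, 1, 66, …] (period length 4).
Convergents:
  p_0/q_0 = 33/1
  p_1/q_1 = 34/1
  p_2/q_2 = 101/3
  p_3/q_3 = 135/4
  p_4/q_4 = 9011/267
  p_5/q_5 = 9146/271
  p_6/q_6 = 27303/809
  p_7/q_7 = 36449/1080
q_6 = 809 ≤ 840 < 1080 = q_7, so the answer is 27303/809.

27303/809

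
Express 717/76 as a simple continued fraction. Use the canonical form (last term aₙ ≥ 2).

717 = 9×76 + 33
76 = 2×33 + 10
33 = 3×10 + 3
10 = 3×3 + 1
3 = 3×1 + 0  (stop)
So 717/76 = [9; 2, 3, 3, 3].

[9; 2, 3, 3, 3]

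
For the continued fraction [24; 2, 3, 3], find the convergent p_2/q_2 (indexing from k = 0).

Using pₖ = aₖpₖ₋₁ + pₖ₋₂, qₖ = aₖqₖ₋₁ + qₖ₋₂ (with p₋₁=1, p₋₂=0, q₋₁=0, q₋₂=1):
  k=0: a=24, p=24, q=1
  k=1: a=2, p=49, q=2
  k=2: a=3, p=171, q=7

171/7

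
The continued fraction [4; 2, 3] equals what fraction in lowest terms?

31/7

Using pₖ = aₖpₖ₋₁ + pₖ₋₂ and qₖ = aₖqₖ₋₁ + qₖ₋₂:
  k=0: a=4, p=4, q=1
  k=1: a=2, p=9, q=2
  k=2: a=3, p=31, q=7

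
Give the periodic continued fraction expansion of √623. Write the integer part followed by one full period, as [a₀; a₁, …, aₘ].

[24; 1, 23, 1, 48]

a₀ = ⌊√623⌋ = 24.
With m₀=0, d₀=1 and mₖ₊₁ = dₖaₖ − mₖ, dₖ₊₁ = (n − mₖ₊₁²)/dₖ, aₖ₊₁ = ⌊(a₀+mₖ₊₁)/dₖ₊₁⌋:
  k=1: m=24, d=47, a=1
  k=2: m=23, d=2, a=23
  k=3: m=23, d=47, a=1
  k=4: m=24, d=1, a=48
d=1 and a=2a₀=48 at k=4, so the next step gives (m, d) = (24, 47) again — its k=1 value — and the period has length 4.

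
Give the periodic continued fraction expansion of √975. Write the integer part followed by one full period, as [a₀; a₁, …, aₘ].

a₀ = ⌊√975⌋ = 31.

[31; 4, 2, 4, 62]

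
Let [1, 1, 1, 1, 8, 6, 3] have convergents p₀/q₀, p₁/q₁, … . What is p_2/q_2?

3/2

Using pₖ = aₖpₖ₋₁ + pₖ₋₂, qₖ = aₖqₖ₋₁ + qₖ₋₂ (with p₋₁=1, p₋₂=0, q₋₁=0, q₋₂=1):
  k=0: a=1, p=1, q=1
  k=1: a=1, p=2, q=1
  k=2: a=1, p=3, q=2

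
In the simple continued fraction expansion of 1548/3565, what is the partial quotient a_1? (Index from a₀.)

1548 = 0·3565 + 1548   →  a_0 = 0
3565 = 2·1548 + 469   →  a_1 = 2

2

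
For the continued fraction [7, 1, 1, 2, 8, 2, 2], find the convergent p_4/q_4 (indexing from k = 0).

319/42

Using pₖ = aₖpₖ₋₁ + pₖ₋₂, qₖ = aₖqₖ₋₁ + qₖ₋₂ (with p₋₁=1, p₋₂=0, q₋₁=0, q₋₂=1):
  k=0: a=7, p=7, q=1
  k=1: a=1, p=8, q=1
  k=2: a=1, p=15, q=2
  k=3: a=2, p=38, q=5
  k=4: a=8, p=319, q=42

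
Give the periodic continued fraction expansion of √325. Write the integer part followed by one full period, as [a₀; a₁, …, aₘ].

[18; 36]

a₀ = ⌊√325⌋ = 18.
With m₀=0, d₀=1 and mₖ₊₁ = dₖaₖ − mₖ, dₖ₊₁ = (n − mₖ₊₁²)/dₖ, aₖ₊₁ = ⌊(a₀+mₖ₊₁)/dₖ₊₁⌋:
  k=1: m=18, d=1, a=36
d=1 and a=2a₀=36 at k=1, so the next step gives (m, d) = (18, 1) again — its k=1 value — and the period has length 1.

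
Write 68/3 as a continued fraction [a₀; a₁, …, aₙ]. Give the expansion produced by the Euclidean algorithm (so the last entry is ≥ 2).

68 = 22×3 + 2
3 = 1×2 + 1
2 = 2×1 + 0  (stop)
So 68/3 = [22; 1, 2].

[22; 1, 2]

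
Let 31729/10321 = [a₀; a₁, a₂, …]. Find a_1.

31729 = 3·10321 + 766   →  a_0 = 3
10321 = 13·766 + 363   →  a_1 = 13

13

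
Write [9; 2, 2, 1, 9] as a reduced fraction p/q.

Fold from the inside: start with 9/1.
  1 + 1/9 = 10/9
  2 + 9/10 = 29/10
  2 + 10/29 = 68/29
  9 + 29/68 = 641/68

641/68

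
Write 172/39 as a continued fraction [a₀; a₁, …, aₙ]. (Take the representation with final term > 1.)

172 = 4×39 + 16
39 = 2×16 + 7
16 = 2×7 + 2
7 = 3×2 + 1
2 = 2×1 + 0  (stop)
So 172/39 = [4; 2, 2, 3, 2].

[4; 2, 2, 3, 2]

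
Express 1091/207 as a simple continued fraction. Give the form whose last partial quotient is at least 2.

1091 = 5·207 + 56
207 = 3·56 + 39
56 = 1·39 + 17
39 = 2·17 + 5
17 = 3·5 + 2
5 = 2·2 + 1
2 = 2·1 + 0  (stop)
So 1091/207 = [5; 3, 1, 2, 3, 2, 2].

[5; 3, 1, 2, 3, 2, 2]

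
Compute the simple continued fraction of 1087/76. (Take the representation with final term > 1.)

1087 = 14·76 + 23
76 = 3·23 + 7
23 = 3·7 + 2
7 = 3·2 + 1
2 = 2·1 + 0  (stop)
So 1087/76 = [14; 3, 3, 3, 2].

[14; 3, 3, 3, 2]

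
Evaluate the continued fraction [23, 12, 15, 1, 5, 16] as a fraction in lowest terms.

427703/18529

Using pₖ = aₖpₖ₋₁ + pₖ₋₂ and qₖ = aₖqₖ₋₁ + qₖ₋₂:
  k=0: a=23, p=23, q=1
  k=1: a=12, p=277, q=12
  k=2: a=15, p=4178, q=181
  k=3: a=1, p=4455, q=193
  k=4: a=5, p=26453, q=1146
  k=5: a=16, p=427703, q=18529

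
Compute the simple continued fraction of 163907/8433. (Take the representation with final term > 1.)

163907 = 19·8433 + 3680
8433 = 2·3680 + 1073
3680 = 3·1073 + 461
1073 = 2·461 + 151
461 = 3·151 + 8
151 = 18·8 + 7
8 = 1·7 + 1
7 = 7·1 + 0  (stop)
So 163907/8433 = [19; 2, 3, 2, 3, 18, 1, 7].

[19; 2, 3, 2, 3, 18, 1, 7]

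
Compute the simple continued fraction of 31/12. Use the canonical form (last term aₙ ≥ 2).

[2; 1, 1, 2, 2]

31 = 2*12 + 7
12 = 1*7 + 5
7 = 1*5 + 2
5 = 2*2 + 1
2 = 2*1 + 0  (stop)
So 31/12 = [2; 1, 1, 2, 2].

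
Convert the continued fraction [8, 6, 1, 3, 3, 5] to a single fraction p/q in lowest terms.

Fold from the inside: start with 5/1.
  3 + 1/5 = 16/5
  3 + 5/16 = 53/16
  1 + 16/53 = 69/53
  6 + 53/69 = 467/69
  8 + 69/467 = 3805/467

3805/467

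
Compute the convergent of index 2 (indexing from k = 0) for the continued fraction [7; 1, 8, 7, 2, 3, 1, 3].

71/9

Using pₖ = aₖpₖ₋₁ + pₖ₋₂, qₖ = aₖqₖ₋₁ + qₖ₋₂ (with p₋₁=1, p₋₂=0, q₋₁=0, q₋₂=1):
  k=0: a=7, p=7, q=1
  k=1: a=1, p=8, q=1
  k=2: a=8, p=71, q=9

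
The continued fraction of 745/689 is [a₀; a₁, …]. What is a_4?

2

745 = 1·689 + 56   →  a_0 = 1
689 = 12·56 + 17   →  a_1 = 12
56 = 3·17 + 5   →  a_2 = 3
17 = 3·5 + 2   →  a_3 = 3
5 = 2·2 + 1   →  a_4 = 2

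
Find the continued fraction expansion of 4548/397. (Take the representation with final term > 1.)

[11; 2, 5, 5, 1, 5]

4548 = 11·397 + 181
397 = 2·181 + 35
181 = 5·35 + 6
35 = 5·6 + 5
6 = 1·5 + 1
5 = 5·1 + 0  (stop)
So 4548/397 = [11; 2, 5, 5, 1, 5].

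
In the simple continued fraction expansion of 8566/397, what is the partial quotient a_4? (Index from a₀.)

1

8566 = 21·397 + 229   →  a_0 = 21
397 = 1·229 + 168   →  a_1 = 1
229 = 1·168 + 61   →  a_2 = 1
168 = 2·61 + 46   →  a_3 = 2
61 = 1·46 + 15   →  a_4 = 1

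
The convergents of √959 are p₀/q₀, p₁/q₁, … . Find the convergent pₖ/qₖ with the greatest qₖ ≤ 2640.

√959 = [30; 1, 29, 1, 60, …] (period length 4).
Convergents:
  p_0/q_0 = 30/1
  p_1/q_1 = 31/1
  p_2/q_2 = 929/30
  p_3/q_3 = 960/31
  p_4/q_4 = 58529/1890
  p_5/q_5 = 59489/1921
  p_6/q_6 = 1783710/57599
q_5 = 1921 ≤ 2640 < 57599 = q_6, so the answer is 59489/1921.

59489/1921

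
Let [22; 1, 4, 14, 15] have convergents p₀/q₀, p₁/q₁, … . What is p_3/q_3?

1619/71

Using pₖ = aₖpₖ₋₁ + pₖ₋₂, qₖ = aₖqₖ₋₁ + qₖ₋₂ (with p₋₁=1, p₋₂=0, q₋₁=0, q₋₂=1):
  k=0: a=22, p=22, q=1
  k=1: a=1, p=23, q=1
  k=2: a=4, p=114, q=5
  k=3: a=14, p=1619, q=71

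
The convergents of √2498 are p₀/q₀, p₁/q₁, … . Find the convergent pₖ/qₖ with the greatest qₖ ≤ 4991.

√2498 = [49; 1, 48, 1, 98, …] (period length 4).
Convergents:
  p_0/q_0 = 49/1
  p_1/q_1 = 50/1
  p_2/q_2 = 2449/49
  p_3/q_3 = 2499/50
  p_4/q_4 = 247351/4949
  p_5/q_5 = 249850/4999
q_4 = 4949 ≤ 4991 < 4999 = q_5, so the answer is 247351/4949.

247351/4949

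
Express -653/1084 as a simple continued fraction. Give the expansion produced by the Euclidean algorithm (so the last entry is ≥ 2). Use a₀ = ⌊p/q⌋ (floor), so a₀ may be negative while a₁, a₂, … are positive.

-653 = -1×1084 + 431
1084 = 2×431 + 222
431 = 1×222 + 209
222 = 1×209 + 13
209 = 16×13 + 1
13 = 13×1 + 0  (stop)
So -653/1084 = [-1; 2, 1, 1, 16, 13].

[-1; 2, 1, 1, 16, 13]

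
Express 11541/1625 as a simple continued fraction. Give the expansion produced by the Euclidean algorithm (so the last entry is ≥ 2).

11541 = 7·1625 + 166
1625 = 9·166 + 131
166 = 1·131 + 35
131 = 3·35 + 26
35 = 1·26 + 9
26 = 2·9 + 8
9 = 1·8 + 1
8 = 8·1 + 0  (stop)
So 11541/1625 = [7; 9, 1, 3, 1, 2, 1, 8].

[7; 9, 1, 3, 1, 2, 1, 8]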